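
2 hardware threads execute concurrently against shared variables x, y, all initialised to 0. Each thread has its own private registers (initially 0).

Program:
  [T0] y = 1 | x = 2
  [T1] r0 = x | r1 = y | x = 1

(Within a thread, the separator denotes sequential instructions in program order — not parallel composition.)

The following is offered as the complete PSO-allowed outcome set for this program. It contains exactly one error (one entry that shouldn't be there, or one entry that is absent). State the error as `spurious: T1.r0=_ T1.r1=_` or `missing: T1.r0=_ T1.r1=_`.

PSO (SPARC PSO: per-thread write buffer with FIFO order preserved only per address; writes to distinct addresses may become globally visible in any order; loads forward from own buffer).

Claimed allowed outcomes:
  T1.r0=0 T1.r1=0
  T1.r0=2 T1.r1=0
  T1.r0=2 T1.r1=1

missing: T1.r0=0 T1.r1=1

outcome vector order: (T1.r0,T1.r1)
under PSO → 0/0 0/1 2/0 2/1
PSO∖claimed = {0/1}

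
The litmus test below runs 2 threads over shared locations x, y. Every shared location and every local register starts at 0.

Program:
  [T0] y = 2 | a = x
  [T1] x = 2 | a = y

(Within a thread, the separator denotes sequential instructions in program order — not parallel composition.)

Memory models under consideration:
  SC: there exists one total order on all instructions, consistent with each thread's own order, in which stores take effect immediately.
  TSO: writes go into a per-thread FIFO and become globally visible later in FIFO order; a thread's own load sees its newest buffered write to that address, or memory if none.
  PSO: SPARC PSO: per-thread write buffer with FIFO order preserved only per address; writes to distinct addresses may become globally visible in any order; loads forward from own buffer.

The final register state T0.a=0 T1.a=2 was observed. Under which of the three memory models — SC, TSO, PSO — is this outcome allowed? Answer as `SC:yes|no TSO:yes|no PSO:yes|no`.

SC:yes TSO:yes PSO:yes

outcome vector order: (T0.a,T1.a)
under SC → <0 2>, <2 0>, <2 2>
under TSO → <0 0>, <0 2>, <2 0>, <2 2>
under PSO → <0 0>, <0 2>, <2 0>, <2 2>
target <0 2> ∈ {SC,TSO,PSO}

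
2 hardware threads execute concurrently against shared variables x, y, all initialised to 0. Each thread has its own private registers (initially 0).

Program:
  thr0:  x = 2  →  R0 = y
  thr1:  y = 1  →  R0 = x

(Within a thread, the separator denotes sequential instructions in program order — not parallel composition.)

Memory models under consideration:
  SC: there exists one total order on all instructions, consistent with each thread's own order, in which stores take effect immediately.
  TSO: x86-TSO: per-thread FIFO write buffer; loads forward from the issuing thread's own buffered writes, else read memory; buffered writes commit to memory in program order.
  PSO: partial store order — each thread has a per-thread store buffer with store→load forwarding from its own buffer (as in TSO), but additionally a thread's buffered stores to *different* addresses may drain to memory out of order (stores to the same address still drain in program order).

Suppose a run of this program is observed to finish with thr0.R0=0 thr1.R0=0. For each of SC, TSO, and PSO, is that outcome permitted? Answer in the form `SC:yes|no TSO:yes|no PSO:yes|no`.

outcome vector order: (thr0.R0,thr1.R0)
SC (3): <0 2> <1 0> <1 2>
TSO (4): <0 0> <0 2> <1 0> <1 2>
PSO (4): <0 0> <0 2> <1 0> <1 2>
target <0 0> ∈ {TSO,PSO}

SC:no TSO:yes PSO:yes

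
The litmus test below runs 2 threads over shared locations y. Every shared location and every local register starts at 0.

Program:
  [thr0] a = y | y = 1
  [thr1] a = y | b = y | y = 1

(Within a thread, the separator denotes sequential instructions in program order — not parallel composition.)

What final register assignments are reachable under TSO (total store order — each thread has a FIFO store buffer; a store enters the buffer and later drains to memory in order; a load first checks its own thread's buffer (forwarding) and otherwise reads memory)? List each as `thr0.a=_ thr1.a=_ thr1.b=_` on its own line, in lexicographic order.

outcome vector order: (thr0.a,thr1.a,thr1.b)
|TSO outcomes| = 4

thr0.a=0 thr1.a=0 thr1.b=0
thr0.a=0 thr1.a=0 thr1.b=1
thr0.a=0 thr1.a=1 thr1.b=1
thr0.a=1 thr1.a=0 thr1.b=0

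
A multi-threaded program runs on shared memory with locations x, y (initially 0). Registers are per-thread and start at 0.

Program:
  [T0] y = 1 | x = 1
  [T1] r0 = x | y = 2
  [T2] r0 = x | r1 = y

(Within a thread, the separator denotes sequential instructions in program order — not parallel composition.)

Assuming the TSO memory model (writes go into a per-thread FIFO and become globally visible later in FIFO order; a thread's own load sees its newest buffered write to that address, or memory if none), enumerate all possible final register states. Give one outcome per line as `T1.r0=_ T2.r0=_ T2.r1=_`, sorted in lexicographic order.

T1.r0=0 T2.r0=0 T2.r1=0
T1.r0=0 T2.r0=0 T2.r1=1
T1.r0=0 T2.r0=0 T2.r1=2
T1.r0=0 T2.r0=1 T2.r1=1
T1.r0=0 T2.r0=1 T2.r1=2
T1.r0=1 T2.r0=0 T2.r1=0
T1.r0=1 T2.r0=0 T2.r1=1
T1.r0=1 T2.r0=0 T2.r1=2
T1.r0=1 T2.r0=1 T2.r1=1
T1.r0=1 T2.r0=1 T2.r1=2

outcome vector order: (T1.r0,T2.r0,T2.r1)
|TSO outcomes| = 10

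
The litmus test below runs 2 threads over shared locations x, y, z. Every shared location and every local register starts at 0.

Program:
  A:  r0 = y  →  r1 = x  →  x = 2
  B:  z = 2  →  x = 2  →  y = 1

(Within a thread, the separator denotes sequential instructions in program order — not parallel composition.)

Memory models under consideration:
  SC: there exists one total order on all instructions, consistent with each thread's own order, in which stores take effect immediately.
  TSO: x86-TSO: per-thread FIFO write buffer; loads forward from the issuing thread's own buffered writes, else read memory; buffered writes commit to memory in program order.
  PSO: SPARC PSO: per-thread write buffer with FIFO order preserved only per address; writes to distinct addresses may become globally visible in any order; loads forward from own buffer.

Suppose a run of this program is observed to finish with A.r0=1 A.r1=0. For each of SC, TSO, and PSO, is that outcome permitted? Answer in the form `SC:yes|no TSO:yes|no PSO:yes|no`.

outcome vector order: (A.r0,A.r1)
[SC] allowed = {(0,0), (0,2), (1,2)}
[TSO] allowed = {(0,0), (0,2), (1,2)}
[PSO] allowed = {(0,0), (0,2), (1,0), (1,2)}
target (1,0) ∈ {PSO}

SC:no TSO:no PSO:yes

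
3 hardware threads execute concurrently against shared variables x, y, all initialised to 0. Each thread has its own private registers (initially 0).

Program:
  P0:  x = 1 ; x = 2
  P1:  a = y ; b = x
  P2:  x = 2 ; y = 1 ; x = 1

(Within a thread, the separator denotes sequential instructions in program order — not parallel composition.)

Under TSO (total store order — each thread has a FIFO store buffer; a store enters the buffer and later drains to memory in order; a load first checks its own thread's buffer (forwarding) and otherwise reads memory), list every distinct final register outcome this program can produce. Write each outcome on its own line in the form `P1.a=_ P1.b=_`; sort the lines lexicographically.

P1.a=0 P1.b=0
P1.a=0 P1.b=1
P1.a=0 P1.b=2
P1.a=1 P1.b=1
P1.a=1 P1.b=2

outcome vector order: (P1.a,P1.b)
|TSO outcomes| = 5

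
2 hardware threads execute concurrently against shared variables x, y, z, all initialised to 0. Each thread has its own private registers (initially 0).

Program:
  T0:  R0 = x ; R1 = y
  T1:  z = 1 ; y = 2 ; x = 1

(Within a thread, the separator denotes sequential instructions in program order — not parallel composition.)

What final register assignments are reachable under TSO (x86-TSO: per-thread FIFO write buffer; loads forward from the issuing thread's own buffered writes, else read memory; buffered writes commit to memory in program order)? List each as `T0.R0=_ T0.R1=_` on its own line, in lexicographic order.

T0.R0=0 T0.R1=0
T0.R0=0 T0.R1=2
T0.R0=1 T0.R1=2

outcome vector order: (T0.R0,T0.R1)
|TSO outcomes| = 3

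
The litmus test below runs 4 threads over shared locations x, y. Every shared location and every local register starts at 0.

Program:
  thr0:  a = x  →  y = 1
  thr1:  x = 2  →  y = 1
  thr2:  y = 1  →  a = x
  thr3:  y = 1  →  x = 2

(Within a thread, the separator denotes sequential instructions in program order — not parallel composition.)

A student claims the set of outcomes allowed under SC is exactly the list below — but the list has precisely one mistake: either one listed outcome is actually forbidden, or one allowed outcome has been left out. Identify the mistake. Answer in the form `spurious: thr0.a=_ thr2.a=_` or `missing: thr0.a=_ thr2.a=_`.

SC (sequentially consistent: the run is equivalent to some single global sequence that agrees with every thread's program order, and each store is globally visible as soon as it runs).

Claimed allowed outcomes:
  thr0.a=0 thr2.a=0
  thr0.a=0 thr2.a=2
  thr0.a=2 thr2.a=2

outcome vector order: (thr0.a,thr2.a)
SC (4): (0,0) (0,2) (2,0) (2,2)
SC∖claimed = {(2,0)}

missing: thr0.a=2 thr2.a=0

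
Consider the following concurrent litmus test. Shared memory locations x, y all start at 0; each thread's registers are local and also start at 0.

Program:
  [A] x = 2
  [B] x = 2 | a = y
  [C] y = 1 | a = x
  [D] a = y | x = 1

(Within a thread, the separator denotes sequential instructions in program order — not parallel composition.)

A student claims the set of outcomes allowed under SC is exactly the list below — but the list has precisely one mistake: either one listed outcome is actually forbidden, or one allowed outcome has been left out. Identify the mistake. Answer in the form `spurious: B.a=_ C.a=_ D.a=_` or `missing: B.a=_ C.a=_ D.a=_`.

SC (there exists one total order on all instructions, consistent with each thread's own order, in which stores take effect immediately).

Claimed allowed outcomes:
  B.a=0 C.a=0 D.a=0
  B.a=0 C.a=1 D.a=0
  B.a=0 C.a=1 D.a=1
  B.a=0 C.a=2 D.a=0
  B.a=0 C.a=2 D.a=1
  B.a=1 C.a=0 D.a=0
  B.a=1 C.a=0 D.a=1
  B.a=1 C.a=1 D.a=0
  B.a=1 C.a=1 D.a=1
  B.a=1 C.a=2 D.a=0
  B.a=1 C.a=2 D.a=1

outcome vector order: (B.a,C.a,D.a)
SC (10): <0 1 0> <0 1 1> <0 2 0> <0 2 1> <1 0 0> <1 0 1> <1 1 0> <1 1 1> <1 2 0> <1 2 1>
claimed∖SC = {<0 0 0>}

spurious: B.a=0 C.a=0 D.a=0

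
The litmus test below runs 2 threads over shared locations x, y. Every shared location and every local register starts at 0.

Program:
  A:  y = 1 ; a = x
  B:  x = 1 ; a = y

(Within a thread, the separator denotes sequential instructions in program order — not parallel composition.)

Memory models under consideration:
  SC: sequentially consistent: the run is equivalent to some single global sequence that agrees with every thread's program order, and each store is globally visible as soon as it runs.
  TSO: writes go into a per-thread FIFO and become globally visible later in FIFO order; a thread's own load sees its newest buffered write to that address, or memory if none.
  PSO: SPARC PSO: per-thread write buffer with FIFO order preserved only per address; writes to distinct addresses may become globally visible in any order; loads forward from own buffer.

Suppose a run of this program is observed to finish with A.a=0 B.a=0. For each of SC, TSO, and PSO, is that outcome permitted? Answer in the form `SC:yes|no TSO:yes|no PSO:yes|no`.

outcome vector order: (A.a,B.a)
[SC] allowed = {(0,1), (1,0), (1,1)}
[TSO] allowed = {(0,0), (0,1), (1,0), (1,1)}
[PSO] allowed = {(0,0), (0,1), (1,0), (1,1)}
target (0,0) ∈ {TSO,PSO}

SC:no TSO:yes PSO:yes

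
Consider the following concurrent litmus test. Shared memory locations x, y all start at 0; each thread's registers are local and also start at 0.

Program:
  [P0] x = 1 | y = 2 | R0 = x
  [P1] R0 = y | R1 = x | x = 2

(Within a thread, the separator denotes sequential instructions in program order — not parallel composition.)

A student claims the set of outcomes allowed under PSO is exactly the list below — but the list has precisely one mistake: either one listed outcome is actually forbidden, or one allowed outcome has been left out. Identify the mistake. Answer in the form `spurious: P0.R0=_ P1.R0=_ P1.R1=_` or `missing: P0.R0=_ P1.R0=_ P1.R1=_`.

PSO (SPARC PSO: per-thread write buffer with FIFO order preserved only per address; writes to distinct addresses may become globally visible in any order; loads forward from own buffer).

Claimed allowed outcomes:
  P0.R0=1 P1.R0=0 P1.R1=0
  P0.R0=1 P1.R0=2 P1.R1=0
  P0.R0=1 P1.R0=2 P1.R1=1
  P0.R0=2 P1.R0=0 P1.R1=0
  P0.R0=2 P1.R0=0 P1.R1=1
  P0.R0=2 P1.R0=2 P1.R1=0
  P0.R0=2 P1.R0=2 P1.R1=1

outcome vector order: (P0.R0,P1.R0,P1.R1)
[PSO] allowed = {1/0/0, 1/0/1, 1/2/0, 1/2/1, 2/0/0, 2/0/1, 2/2/0, 2/2/1}
PSO∖claimed = {1/0/1}

missing: P0.R0=1 P1.R0=0 P1.R1=1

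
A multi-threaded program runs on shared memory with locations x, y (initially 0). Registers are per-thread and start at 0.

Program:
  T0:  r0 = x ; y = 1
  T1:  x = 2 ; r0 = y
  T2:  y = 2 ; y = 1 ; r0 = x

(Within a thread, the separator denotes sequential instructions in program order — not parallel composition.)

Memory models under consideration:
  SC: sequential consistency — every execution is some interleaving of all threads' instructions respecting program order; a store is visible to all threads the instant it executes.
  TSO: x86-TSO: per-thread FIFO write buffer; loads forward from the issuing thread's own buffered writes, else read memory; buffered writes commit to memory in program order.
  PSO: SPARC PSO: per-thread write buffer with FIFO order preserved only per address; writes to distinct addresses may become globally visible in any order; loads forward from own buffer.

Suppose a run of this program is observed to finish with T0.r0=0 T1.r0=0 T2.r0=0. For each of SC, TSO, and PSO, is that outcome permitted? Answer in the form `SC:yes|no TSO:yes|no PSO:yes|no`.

outcome vector order: (T0.r0,T1.r0,T2.r0)
SC: 8 outcomes — {0/0/2, 0/1/0, 0/1/2, 0/2/2, 2/0/2, 2/1/0, 2/1/2, 2/2/2}
TSO: 12 outcomes — {0/0/0, 0/0/2, 0/1/0, 0/1/2, 0/2/0, 0/2/2, 2/0/0, 2/0/2, 2/1/0, 2/1/2, 2/2/0, 2/2/2}
PSO: 12 outcomes — {0/0/0, 0/0/2, 0/1/0, 0/1/2, 0/2/0, 0/2/2, 2/0/0, 2/0/2, 2/1/0, 2/1/2, 2/2/0, 2/2/2}
target 0/0/0 ∈ {TSO,PSO}

SC:no TSO:yes PSO:yes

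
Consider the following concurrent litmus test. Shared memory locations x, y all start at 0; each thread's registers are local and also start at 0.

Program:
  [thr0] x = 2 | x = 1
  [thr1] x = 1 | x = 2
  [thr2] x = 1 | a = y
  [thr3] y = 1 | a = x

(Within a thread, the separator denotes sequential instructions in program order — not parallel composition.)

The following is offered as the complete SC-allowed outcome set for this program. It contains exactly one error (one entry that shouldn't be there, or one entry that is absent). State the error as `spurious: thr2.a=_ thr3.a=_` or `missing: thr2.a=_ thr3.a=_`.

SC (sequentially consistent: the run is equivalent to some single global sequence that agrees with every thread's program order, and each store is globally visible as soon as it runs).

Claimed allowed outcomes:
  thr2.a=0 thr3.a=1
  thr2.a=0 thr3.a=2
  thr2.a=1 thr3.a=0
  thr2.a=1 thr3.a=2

missing: thr2.a=1 thr3.a=1

outcome vector order: (thr2.a,thr3.a)
under SC → <0 1> <0 2> <1 0> <1 1> <1 2>
SC∖claimed = {<1 1>}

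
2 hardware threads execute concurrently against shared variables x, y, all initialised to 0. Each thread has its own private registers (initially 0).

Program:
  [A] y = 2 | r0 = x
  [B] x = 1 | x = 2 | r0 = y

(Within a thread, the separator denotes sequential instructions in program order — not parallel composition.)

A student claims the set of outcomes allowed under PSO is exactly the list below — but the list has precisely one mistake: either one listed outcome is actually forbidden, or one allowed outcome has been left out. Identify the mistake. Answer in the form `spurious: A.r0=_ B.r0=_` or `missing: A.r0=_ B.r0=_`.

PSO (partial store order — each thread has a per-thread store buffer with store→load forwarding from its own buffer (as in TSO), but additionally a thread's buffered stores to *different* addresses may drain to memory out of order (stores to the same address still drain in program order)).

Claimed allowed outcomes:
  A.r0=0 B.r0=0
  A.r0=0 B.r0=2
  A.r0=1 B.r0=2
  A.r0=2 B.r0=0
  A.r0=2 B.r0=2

outcome vector order: (A.r0,B.r0)
under PSO → <0 0>; <0 2>; <1 0>; <1 2>; <2 0>; <2 2>
PSO∖claimed = {<1 0>}

missing: A.r0=1 B.r0=0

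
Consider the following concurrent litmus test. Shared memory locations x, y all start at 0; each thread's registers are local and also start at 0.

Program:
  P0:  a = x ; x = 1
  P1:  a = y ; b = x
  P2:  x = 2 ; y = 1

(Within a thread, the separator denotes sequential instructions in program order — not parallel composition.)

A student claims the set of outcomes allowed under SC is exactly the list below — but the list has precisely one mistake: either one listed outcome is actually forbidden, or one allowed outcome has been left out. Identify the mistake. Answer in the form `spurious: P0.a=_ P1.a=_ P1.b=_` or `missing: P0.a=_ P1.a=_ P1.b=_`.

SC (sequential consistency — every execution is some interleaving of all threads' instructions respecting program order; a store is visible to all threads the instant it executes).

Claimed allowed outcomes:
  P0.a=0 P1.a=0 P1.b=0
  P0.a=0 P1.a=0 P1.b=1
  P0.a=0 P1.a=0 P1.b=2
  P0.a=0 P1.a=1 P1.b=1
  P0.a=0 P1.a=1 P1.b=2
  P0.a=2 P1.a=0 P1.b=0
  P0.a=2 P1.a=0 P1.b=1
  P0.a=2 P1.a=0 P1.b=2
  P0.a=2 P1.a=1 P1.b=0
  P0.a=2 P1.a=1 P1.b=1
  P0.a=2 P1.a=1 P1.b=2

spurious: P0.a=2 P1.a=1 P1.b=0

outcome vector order: (P0.a,P1.a,P1.b)
[SC] allowed = {(0,0,0) (0,0,1) (0,0,2) (0,1,1) (0,1,2) (2,0,0) (2,0,1) (2,0,2) (2,1,1) (2,1,2)}
claimed∖SC = {(2,1,0)}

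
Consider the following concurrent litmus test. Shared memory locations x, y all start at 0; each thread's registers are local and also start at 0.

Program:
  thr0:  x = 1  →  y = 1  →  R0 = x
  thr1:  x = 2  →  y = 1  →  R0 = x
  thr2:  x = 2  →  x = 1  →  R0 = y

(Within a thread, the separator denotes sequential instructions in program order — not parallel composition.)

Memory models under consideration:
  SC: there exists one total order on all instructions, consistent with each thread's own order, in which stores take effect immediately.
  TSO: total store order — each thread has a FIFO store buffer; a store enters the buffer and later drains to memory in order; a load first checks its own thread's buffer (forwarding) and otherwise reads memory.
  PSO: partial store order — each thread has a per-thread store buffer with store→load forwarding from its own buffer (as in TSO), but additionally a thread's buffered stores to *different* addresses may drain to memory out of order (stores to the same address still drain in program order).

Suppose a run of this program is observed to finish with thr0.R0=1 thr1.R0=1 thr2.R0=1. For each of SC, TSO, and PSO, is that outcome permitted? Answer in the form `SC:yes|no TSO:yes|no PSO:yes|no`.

SC:yes TSO:yes PSO:yes

outcome vector order: (thr0.R0,thr1.R0,thr2.R0)
[SC] allowed = {1/1/0 1/1/1 1/2/0 1/2/1 2/1/1 2/2/0 2/2/1}
[TSO] allowed = {1/1/0 1/1/1 1/2/0 1/2/1 2/1/0 2/1/1 2/2/0 2/2/1}
[PSO] allowed = {1/1/0 1/1/1 1/2/0 1/2/1 2/1/0 2/1/1 2/2/0 2/2/1}
target 1/1/1 ∈ {SC,TSO,PSO}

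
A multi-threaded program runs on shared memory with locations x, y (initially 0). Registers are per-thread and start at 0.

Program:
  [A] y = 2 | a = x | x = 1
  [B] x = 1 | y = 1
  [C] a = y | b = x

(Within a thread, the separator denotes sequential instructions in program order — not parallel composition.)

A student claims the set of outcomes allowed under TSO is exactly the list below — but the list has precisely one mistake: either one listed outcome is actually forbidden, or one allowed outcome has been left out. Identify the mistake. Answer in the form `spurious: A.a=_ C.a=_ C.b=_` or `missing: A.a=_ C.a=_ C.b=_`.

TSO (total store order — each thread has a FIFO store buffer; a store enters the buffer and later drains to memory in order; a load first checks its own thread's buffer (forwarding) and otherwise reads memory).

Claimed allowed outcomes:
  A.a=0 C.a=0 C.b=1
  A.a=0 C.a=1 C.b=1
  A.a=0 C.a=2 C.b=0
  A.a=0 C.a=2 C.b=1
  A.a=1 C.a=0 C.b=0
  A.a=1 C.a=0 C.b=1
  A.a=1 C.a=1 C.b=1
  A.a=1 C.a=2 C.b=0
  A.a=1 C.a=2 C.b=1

missing: A.a=0 C.a=0 C.b=0

outcome vector order: (A.a,C.a,C.b)
TSO (10): (0,0,0); (0,0,1); (0,1,1); (0,2,0); (0,2,1); (1,0,0); (1,0,1); (1,1,1); (1,2,0); (1,2,1)
TSO∖claimed = {(0,0,0)}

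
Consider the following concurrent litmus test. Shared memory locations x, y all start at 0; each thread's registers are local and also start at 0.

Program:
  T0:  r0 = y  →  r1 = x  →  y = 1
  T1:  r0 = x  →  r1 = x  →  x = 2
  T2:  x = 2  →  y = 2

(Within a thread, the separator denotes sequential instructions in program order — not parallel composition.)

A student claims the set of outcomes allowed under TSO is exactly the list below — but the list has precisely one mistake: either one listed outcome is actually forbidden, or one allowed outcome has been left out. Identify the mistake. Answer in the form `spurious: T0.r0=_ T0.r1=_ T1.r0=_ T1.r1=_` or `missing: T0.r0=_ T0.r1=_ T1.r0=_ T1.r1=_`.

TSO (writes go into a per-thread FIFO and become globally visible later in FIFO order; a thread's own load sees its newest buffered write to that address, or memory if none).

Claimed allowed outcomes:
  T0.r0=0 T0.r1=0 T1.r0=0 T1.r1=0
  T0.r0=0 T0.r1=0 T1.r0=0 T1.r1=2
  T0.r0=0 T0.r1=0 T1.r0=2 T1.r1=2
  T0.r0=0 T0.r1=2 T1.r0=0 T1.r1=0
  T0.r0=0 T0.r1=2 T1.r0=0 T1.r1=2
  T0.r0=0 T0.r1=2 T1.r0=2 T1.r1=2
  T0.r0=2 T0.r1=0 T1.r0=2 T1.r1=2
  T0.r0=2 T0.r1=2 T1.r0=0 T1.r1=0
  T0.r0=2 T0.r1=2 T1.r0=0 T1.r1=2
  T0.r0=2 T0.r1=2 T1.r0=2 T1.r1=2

outcome vector order: (T0.r0,T0.r1,T1.r0,T1.r1)
[TSO] allowed = {0/0/0/0 0/0/0/2 0/0/2/2 0/2/0/0 0/2/0/2 0/2/2/2 2/2/0/0 2/2/0/2 2/2/2/2}
claimed∖TSO = {2/0/2/2}

spurious: T0.r0=2 T0.r1=0 T1.r0=2 T1.r1=2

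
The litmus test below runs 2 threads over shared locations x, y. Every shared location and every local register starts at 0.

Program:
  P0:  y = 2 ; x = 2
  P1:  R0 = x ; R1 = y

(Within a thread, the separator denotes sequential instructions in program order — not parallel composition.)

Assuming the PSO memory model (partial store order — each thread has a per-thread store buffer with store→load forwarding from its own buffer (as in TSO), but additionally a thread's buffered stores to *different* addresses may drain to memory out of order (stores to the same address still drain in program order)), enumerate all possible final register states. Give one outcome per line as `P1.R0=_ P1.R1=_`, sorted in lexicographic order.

P1.R0=0 P1.R1=0
P1.R0=0 P1.R1=2
P1.R0=2 P1.R1=0
P1.R0=2 P1.R1=2

outcome vector order: (P1.R0,P1.R1)
|PSO outcomes| = 4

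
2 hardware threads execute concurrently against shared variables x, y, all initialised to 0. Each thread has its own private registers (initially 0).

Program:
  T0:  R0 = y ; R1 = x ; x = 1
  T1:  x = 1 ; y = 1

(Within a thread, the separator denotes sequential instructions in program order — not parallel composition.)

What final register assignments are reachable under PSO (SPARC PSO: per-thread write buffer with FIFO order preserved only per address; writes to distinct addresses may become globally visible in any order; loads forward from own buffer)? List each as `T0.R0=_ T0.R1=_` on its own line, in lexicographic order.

outcome vector order: (T0.R0,T0.R1)
|PSO outcomes| = 4

T0.R0=0 T0.R1=0
T0.R0=0 T0.R1=1
T0.R0=1 T0.R1=0
T0.R0=1 T0.R1=1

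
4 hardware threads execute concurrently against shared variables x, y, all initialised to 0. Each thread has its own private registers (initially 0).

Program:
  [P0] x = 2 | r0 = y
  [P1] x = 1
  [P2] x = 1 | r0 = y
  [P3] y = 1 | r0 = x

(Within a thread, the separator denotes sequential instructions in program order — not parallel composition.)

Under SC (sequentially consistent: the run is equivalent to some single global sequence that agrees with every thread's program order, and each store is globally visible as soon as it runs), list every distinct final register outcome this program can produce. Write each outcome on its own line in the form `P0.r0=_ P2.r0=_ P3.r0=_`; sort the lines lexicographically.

P0.r0=0 P2.r0=0 P3.r0=1
P0.r0=0 P2.r0=0 P3.r0=2
P0.r0=0 P2.r0=1 P3.r0=1
P0.r0=0 P2.r0=1 P3.r0=2
P0.r0=1 P2.r0=0 P3.r0=1
P0.r0=1 P2.r0=0 P3.r0=2
P0.r0=1 P2.r0=1 P3.r0=0
P0.r0=1 P2.r0=1 P3.r0=1
P0.r0=1 P2.r0=1 P3.r0=2

outcome vector order: (P0.r0,P2.r0,P3.r0)
|SC outcomes| = 9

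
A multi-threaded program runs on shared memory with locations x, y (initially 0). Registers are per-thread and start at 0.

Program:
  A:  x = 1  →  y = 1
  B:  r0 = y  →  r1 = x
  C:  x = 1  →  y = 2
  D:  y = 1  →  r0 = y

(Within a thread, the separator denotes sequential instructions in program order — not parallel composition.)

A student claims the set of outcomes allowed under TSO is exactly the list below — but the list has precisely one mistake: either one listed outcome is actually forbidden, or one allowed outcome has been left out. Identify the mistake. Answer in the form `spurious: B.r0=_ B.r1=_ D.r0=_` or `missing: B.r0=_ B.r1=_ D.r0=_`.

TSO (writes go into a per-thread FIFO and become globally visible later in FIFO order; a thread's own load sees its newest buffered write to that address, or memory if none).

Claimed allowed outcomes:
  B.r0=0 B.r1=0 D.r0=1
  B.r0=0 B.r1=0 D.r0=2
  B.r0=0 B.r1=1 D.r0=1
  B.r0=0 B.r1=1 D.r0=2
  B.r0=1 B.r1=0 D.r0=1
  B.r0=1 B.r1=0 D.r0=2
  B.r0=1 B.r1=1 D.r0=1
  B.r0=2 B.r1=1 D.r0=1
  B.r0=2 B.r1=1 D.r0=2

missing: B.r0=1 B.r1=1 D.r0=2

outcome vector order: (B.r0,B.r1,D.r0)
[TSO] allowed = {0/0/1 0/0/2 0/1/1 0/1/2 1/0/1 1/0/2 1/1/1 1/1/2 2/1/1 2/1/2}
TSO∖claimed = {1/1/2}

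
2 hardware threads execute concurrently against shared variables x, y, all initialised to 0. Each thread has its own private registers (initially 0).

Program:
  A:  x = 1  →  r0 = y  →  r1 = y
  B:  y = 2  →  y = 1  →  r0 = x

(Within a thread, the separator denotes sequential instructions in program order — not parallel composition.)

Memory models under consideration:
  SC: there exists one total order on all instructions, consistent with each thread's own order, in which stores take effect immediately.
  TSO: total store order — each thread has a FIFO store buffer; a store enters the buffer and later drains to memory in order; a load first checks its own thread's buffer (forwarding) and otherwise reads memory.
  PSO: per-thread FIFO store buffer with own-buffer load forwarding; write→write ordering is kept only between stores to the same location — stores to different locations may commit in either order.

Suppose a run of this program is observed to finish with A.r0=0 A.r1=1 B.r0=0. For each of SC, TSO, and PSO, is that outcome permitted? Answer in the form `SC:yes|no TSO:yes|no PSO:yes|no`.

SC:no TSO:yes PSO:yes

outcome vector order: (A.r0,A.r1,B.r0)
SC: 7 outcomes — {(0,0,1); (0,1,1); (0,2,1); (1,1,0); (1,1,1); (2,1,1); (2,2,1)}
TSO: 12 outcomes — {(0,0,0); (0,0,1); (0,1,0); (0,1,1); (0,2,0); (0,2,1); (1,1,0); (1,1,1); (2,1,0); (2,1,1); (2,2,0); (2,2,1)}
PSO: 12 outcomes — {(0,0,0); (0,0,1); (0,1,0); (0,1,1); (0,2,0); (0,2,1); (1,1,0); (1,1,1); (2,1,0); (2,1,1); (2,2,0); (2,2,1)}
target (0,1,0) ∈ {TSO,PSO}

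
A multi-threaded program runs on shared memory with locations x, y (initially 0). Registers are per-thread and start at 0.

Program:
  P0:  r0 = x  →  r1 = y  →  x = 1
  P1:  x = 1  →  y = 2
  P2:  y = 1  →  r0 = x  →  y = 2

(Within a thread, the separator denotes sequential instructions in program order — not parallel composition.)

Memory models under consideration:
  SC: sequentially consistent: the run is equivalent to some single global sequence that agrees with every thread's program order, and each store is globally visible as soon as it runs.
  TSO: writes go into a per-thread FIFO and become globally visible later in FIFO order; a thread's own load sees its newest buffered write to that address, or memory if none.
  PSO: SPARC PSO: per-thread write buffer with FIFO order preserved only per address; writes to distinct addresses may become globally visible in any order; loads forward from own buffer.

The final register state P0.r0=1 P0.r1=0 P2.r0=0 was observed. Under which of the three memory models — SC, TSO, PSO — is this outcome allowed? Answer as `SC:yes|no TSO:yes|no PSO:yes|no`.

outcome vector order: (P0.r0,P0.r1,P2.r0)
SC (11): (0,0,0) (0,0,1) (0,1,0) (0,1,1) (0,2,0) (0,2,1) (1,0,1) (1,1,0) (1,1,1) (1,2,0) (1,2,1)
TSO (12): (0,0,0) (0,0,1) (0,1,0) (0,1,1) (0,2,0) (0,2,1) (1,0,0) (1,0,1) (1,1,0) (1,1,1) (1,2,0) (1,2,1)
PSO (12): (0,0,0) (0,0,1) (0,1,0) (0,1,1) (0,2,0) (0,2,1) (1,0,0) (1,0,1) (1,1,0) (1,1,1) (1,2,0) (1,2,1)
target (1,0,0) ∈ {TSO,PSO}

SC:no TSO:yes PSO:yes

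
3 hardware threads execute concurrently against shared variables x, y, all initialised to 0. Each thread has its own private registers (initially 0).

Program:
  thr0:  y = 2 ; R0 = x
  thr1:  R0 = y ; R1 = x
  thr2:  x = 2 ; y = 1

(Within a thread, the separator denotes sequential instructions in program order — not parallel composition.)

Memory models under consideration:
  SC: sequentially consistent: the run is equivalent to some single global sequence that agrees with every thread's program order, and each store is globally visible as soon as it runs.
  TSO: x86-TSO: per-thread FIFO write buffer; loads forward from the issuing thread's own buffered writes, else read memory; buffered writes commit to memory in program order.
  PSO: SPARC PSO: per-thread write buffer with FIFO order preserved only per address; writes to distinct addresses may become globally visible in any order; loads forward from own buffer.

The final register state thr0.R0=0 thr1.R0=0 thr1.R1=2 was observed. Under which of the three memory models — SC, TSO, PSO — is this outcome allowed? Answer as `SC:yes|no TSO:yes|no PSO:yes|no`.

SC:yes TSO:yes PSO:yes

outcome vector order: (thr0.R0,thr1.R0,thr1.R1)
[SC] allowed = {0/0/0 0/0/2 0/1/2 0/2/0 0/2/2 2/0/0 2/0/2 2/1/2 2/2/0 2/2/2}
[TSO] allowed = {0/0/0 0/0/2 0/1/2 0/2/0 0/2/2 2/0/0 2/0/2 2/1/2 2/2/0 2/2/2}
[PSO] allowed = {0/0/0 0/0/2 0/1/0 0/1/2 0/2/0 0/2/2 2/0/0 2/0/2 2/1/0 2/1/2 2/2/0 2/2/2}
target 0/0/2 ∈ {SC,TSO,PSO}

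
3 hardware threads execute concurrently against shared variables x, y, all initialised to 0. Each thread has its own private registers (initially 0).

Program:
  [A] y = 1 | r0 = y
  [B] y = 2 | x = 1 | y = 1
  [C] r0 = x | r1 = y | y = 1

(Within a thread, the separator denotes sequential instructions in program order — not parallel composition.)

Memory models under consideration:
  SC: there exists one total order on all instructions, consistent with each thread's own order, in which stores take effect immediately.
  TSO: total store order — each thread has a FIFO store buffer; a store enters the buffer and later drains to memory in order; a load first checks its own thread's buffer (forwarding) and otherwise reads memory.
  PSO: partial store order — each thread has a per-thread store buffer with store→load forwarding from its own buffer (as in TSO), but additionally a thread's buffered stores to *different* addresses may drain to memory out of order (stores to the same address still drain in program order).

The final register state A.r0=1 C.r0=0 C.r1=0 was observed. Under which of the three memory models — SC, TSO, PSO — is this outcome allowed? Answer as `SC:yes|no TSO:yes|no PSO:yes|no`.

outcome vector order: (A.r0,C.r0,C.r1)
[SC] allowed = {(1,0,0); (1,0,1); (1,0,2); (1,1,1); (1,1,2); (2,0,0); (2,0,1); (2,0,2); (2,1,1); (2,1,2)}
[TSO] allowed = {(1,0,0); (1,0,1); (1,0,2); (1,1,1); (1,1,2); (2,0,0); (2,0,1); (2,0,2); (2,1,1); (2,1,2)}
[PSO] allowed = {(1,0,0); (1,0,1); (1,0,2); (1,1,0); (1,1,1); (1,1,2); (2,0,0); (2,0,1); (2,0,2); (2,1,0); (2,1,1); (2,1,2)}
target (1,0,0) ∈ {SC,TSO,PSO}

SC:yes TSO:yes PSO:yes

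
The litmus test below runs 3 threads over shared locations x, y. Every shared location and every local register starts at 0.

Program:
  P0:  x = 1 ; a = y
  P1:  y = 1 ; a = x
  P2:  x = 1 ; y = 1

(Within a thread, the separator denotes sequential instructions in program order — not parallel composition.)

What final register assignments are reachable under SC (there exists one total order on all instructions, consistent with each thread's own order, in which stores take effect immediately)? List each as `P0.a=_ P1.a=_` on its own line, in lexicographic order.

P0.a=0 P1.a=1
P0.a=1 P1.a=0
P0.a=1 P1.a=1

outcome vector order: (P0.a,P1.a)
|SC outcomes| = 3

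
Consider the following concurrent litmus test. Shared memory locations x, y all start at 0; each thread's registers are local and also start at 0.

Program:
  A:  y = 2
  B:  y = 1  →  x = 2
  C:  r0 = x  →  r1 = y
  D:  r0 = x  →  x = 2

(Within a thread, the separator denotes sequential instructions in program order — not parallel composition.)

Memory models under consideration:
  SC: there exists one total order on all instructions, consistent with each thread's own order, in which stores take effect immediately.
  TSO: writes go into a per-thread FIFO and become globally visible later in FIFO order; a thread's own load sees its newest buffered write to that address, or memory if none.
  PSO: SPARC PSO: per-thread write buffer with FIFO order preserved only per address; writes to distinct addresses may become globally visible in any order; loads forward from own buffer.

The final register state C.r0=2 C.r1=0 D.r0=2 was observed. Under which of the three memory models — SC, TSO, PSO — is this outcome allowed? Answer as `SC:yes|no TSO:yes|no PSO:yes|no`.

outcome vector order: (C.r0,C.r1,D.r0)
SC: 11 outcomes — {0/0/0; 0/0/2; 0/1/0; 0/1/2; 0/2/0; 0/2/2; 2/0/0; 2/1/0; 2/1/2; 2/2/0; 2/2/2}
TSO: 11 outcomes — {0/0/0; 0/0/2; 0/1/0; 0/1/2; 0/2/0; 0/2/2; 2/0/0; 2/1/0; 2/1/2; 2/2/0; 2/2/2}
PSO: 12 outcomes — {0/0/0; 0/0/2; 0/1/0; 0/1/2; 0/2/0; 0/2/2; 2/0/0; 2/0/2; 2/1/0; 2/1/2; 2/2/0; 2/2/2}
target 2/0/2 ∈ {PSO}

SC:no TSO:no PSO:yes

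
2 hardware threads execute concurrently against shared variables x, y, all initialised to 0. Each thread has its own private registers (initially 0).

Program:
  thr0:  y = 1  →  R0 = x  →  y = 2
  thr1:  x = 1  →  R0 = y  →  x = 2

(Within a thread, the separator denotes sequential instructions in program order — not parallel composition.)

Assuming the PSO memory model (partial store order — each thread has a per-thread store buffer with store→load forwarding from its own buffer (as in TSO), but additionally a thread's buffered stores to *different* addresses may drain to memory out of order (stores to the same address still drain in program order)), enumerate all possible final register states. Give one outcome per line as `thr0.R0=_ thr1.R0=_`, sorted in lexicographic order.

thr0.R0=0 thr1.R0=0
thr0.R0=0 thr1.R0=1
thr0.R0=0 thr1.R0=2
thr0.R0=1 thr1.R0=0
thr0.R0=1 thr1.R0=1
thr0.R0=1 thr1.R0=2
thr0.R0=2 thr1.R0=0
thr0.R0=2 thr1.R0=1

outcome vector order: (thr0.R0,thr1.R0)
|PSO outcomes| = 8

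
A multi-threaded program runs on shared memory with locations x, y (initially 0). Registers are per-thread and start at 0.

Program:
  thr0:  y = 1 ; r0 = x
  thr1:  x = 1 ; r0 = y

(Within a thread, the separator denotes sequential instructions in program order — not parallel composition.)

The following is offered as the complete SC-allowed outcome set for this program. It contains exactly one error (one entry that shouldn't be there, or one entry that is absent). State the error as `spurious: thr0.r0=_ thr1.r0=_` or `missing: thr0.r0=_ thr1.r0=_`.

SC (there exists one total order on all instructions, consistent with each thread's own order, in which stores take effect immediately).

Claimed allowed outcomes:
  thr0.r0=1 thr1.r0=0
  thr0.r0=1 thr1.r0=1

missing: thr0.r0=0 thr1.r0=1

outcome vector order: (thr0.r0,thr1.r0)
[SC] allowed = {0/1 1/0 1/1}
SC∖claimed = {0/1}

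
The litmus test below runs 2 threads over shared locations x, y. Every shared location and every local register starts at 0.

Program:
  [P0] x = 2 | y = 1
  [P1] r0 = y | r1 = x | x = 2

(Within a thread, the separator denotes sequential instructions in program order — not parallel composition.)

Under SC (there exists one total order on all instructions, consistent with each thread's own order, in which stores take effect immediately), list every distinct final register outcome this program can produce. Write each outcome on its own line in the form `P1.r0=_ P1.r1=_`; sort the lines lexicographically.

P1.r0=0 P1.r1=0
P1.r0=0 P1.r1=2
P1.r0=1 P1.r1=2

outcome vector order: (P1.r0,P1.r1)
|SC outcomes| = 3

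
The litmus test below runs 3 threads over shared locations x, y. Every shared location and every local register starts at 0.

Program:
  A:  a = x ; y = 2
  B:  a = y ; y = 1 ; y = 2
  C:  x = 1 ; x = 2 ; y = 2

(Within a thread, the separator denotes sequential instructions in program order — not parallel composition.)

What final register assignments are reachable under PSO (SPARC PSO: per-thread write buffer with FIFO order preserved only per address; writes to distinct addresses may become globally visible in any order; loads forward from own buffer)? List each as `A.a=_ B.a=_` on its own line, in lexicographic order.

outcome vector order: (A.a,B.a)
|PSO outcomes| = 6

A.a=0 B.a=0
A.a=0 B.a=2
A.a=1 B.a=0
A.a=1 B.a=2
A.a=2 B.a=0
A.a=2 B.a=2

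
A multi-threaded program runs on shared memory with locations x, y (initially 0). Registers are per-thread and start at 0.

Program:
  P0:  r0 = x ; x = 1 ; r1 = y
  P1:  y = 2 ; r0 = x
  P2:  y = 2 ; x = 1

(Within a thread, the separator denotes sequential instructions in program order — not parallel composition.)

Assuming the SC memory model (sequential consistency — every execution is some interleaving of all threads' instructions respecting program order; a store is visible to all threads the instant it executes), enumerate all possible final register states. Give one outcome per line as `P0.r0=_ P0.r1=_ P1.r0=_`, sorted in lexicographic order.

P0.r0=0 P0.r1=0 P1.r0=1
P0.r0=0 P0.r1=2 P1.r0=0
P0.r0=0 P0.r1=2 P1.r0=1
P0.r0=1 P0.r1=2 P1.r0=0
P0.r0=1 P0.r1=2 P1.r0=1

outcome vector order: (P0.r0,P0.r1,P1.r0)
|SC outcomes| = 5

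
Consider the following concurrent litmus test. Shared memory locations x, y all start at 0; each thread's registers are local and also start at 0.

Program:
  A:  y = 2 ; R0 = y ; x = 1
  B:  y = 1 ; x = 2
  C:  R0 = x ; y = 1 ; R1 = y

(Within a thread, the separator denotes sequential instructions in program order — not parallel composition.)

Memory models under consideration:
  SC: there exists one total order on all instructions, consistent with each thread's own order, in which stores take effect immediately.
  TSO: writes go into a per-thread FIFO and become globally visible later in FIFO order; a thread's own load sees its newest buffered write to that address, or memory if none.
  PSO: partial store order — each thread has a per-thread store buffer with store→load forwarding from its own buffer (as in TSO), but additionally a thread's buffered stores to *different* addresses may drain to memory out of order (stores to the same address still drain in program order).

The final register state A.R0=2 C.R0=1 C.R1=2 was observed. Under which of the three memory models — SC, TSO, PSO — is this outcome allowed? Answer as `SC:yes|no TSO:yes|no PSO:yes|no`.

SC:no TSO:no PSO:yes

outcome vector order: (A.R0,C.R0,C.R1)
under SC → 101 102 111 121 201 202 211 221 222
under TSO → 101 102 111 121 201 202 211 221 222
under PSO → 101 102 111 121 122 201 202 211 212 221 222
target 212 ∈ {PSO}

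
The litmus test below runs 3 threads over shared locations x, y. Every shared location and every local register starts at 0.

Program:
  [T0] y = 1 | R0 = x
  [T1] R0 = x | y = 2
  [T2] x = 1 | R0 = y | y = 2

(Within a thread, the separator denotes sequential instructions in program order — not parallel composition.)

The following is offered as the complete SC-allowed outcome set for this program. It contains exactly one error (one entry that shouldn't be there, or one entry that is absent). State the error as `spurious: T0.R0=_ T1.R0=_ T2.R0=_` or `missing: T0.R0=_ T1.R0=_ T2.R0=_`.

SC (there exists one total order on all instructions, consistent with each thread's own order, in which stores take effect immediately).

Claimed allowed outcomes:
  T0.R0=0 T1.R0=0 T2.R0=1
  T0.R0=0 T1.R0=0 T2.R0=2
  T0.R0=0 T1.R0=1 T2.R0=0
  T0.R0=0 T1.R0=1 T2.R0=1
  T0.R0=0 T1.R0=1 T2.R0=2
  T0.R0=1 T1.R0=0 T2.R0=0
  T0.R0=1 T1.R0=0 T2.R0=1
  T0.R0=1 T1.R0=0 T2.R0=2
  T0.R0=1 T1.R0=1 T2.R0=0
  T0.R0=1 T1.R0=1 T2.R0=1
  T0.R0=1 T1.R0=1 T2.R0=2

spurious: T0.R0=0 T1.R0=1 T2.R0=0

outcome vector order: (T0.R0,T1.R0,T2.R0)
SC: 10 outcomes — {(0,0,1); (0,0,2); (0,1,1); (0,1,2); (1,0,0); (1,0,1); (1,0,2); (1,1,0); (1,1,1); (1,1,2)}
claimed∖SC = {(0,1,0)}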